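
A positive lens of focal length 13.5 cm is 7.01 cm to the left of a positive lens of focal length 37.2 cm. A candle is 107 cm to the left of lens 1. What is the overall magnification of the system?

Lens 1: 1/d_i1 = 1/(13.5) − 1/(107) = 0.06473, so d_i1 = 15.45 cm; m₁ = −d_i1/d_o1 = -0.1444.
d_o2 = 7.01 − (15.45) = -8.440 cm (virtual object).
Lens 2: 1/d_i2 = 1/(37.2) − 1/(-8.440) = 0.1454, so d_i2 = 6.879 cm; m₂ = −d_i2/d_o2 = +0.8151.
m = m₁·m₂ = (-0.1444)(+0.8151) = -0.118.

m = -0.118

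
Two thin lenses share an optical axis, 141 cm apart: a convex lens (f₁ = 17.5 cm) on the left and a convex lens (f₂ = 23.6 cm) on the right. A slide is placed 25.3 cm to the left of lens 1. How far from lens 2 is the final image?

32.8 cm

Lens 1: 1/d_i1 = 1/f₁ − 1/d_o1 = 1/(17.5) − 1/(25.3) = 0.01762, so d_i1 = 56.76 cm.
The intermediate image is 56.76 cm to the right of lens 1, which is 141 − (56.76) = 84.24 cm to the left of lens 2, so d_o2 = +84.24 cm.
Lens 2: 1/d_i2 = 1/f₂ − 1/d_o2 = 1/(23.6) − 1/(84.24) = 0.03050, so d_i2 = 32.8 cm.
The final image is real, 32.8 cm to the right of lens 2 (overall magnification ≈ 0.87).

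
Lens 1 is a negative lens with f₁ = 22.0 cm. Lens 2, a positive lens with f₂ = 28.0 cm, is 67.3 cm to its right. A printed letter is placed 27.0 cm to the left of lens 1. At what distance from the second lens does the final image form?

Lens 1 is diverging, so f₁ = −22.0 cm.
Lens 1: 1/d_i1 = 1/f₁ − 1/d_o1 = 1/(-22.0) − 1/(27.0) = -0.08249, so d_i1 = -12.12 cm.
The intermediate image is 12.12 cm to the left of lens 1 (virtual), which is 67.3 − (-12.12) = 79.42 cm to the left of lens 2, so d_o2 = +79.42 cm.
Lens 2: 1/d_i2 = 1/f₂ − 1/d_o2 = 1/(28.0) − 1/(79.42) = 0.02312, so d_i2 = 43.2 cm.
The final image is real, 43.2 cm to the right of lens 2 (overall magnification ≈ -0.24).

43.2 cm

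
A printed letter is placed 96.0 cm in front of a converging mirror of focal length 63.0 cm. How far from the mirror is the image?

Mirror equation: 1/s_i = 1/f − 1/s_o = 1/(63.00) − 1/(96.0) = 0.01587 − 0.01042 = 0.005456, so s_i = 183 cm.
The image is real, inverted and enlarged, in front of the mirror.

183 cm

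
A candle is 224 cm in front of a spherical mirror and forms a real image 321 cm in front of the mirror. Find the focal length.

f = 132 cm (concave)

Real image ⇒ d_i = +321 cm.
1/f = 1/d_o + 1/d_i = 1/(224) + 1/(321) = 0.007580, so f = 132 cm.
Since f is positive, the spherical mirror is concave.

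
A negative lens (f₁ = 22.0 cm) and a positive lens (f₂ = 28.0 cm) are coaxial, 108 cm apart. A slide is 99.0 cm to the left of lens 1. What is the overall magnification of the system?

m = -0.0519

f₁ = −22.0 cm (diverging).
Lens 1: 1/d_i1 = 1/(-22.0) − 1/(99.0) = -0.05556, so d_i1 = -18.00 cm; m₁ = −d_i1/d_o1 = +0.1818.
d_o2 = 108 − (-18.00) = 126.0 cm.
Lens 2: 1/d_i2 = 1/(28.0) − 1/(126.0) = 0.02778, so d_i2 = 36.00 cm; m₂ = −d_i2/d_o2 = -0.2857.
m = m₁·m₂ = (+0.1818)(-0.2857) = -0.0519.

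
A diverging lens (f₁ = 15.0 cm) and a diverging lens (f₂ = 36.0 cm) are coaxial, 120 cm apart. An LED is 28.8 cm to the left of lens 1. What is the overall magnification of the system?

m = +0.0743

f₁ = −15.0 cm (diverging).
Lens 1: 1/d_i1 = 1/(-15.0) − 1/(28.8) = -0.1014, so d_i1 = -9.863 cm; m₁ = −d_i1/d_o1 = +0.3425.
d_o2 = 120 − (-9.863) = 129.9 cm.
f₂ = −36.0 cm (diverging).
Lens 2: 1/d_i2 = 1/(-36.0) − 1/(129.9) = -0.03548, so d_i2 = -28.19 cm; m₂ = −d_i2/d_o2 = +0.2170.
m = m₁·m₂ = (+0.3425)(+0.2170) = +0.0743.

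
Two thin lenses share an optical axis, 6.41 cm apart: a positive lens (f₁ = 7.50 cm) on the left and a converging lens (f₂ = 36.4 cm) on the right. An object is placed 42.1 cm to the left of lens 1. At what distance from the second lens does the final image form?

2.53 cm

Lens 1: 1/d_i1 = 1/f₁ − 1/d_o1 = 1/(7.50) − 1/(42.1) = 0.1096, so d_i1 = 9.126 cm.
The intermediate image is 9.126 cm to the right of lens 1, which lies 2.716 cm to the right of lens 2 — a virtual object — so d_o2 = −2.716 cm.
Lens 2: 1/d_i2 = 1/f₂ − 1/d_o2 = 1/(36.4) − 1/(-2.716) = 0.3957, so d_i2 = 2.53 cm.
The final image is real, 2.53 cm to the right of lens 2 (overall magnification ≈ -0.20).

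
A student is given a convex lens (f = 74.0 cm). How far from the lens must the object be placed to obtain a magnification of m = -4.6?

m = −d_i/d_o ⇒ d_i = −m·d_o.
1/f = 1/d_o + 1/d_i = 1/d_o − 1/(m·d_o) = (1 − 1/m)/d_o, so d_o = f(1 − 1/m) = (74.00)(1 − 1/(-4.6)) = 90.1 cm.

90.1 cm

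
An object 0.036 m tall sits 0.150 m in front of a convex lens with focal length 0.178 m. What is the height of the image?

0.229 m

1/d_i = 1/f − 1/d_o = 1/(0.1780) − 1/(0.150) = -1.049, so d_i = -0.9536 m.
m = −d_i/d_o = +6.357.
|h_i| = |m|·h_o = 6.357 × 0.036 = 0.229 m. The image is virtual, upright and enlarged, on the same side as the object.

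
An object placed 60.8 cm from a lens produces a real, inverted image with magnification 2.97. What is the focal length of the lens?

f = 45.5 cm (converging)

m = −d_i/d_o ⇒ d_i = −m·d_o = −(-2.97)·(60.8) = 180.6 cm.
1/f = 1/d_o + 1/d_i = 1/(60.8) + 1/(180.6) = 0.02198, so f = 45.5 cm.
Since f is positive, the lens is converging.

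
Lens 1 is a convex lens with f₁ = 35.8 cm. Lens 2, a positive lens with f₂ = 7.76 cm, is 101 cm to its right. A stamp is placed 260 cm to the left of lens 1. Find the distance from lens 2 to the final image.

8.92 cm

Lens 1: 1/d_i1 = 1/f₁ − 1/d_o1 = 1/(35.8) − 1/(260) = 0.02409, so d_i1 = 41.52 cm.
The intermediate image is 41.52 cm to the right of lens 1, which is 101 − (41.52) = 59.48 cm to the left of lens 2, so d_o2 = +59.48 cm.
Lens 2: 1/d_i2 = 1/f₂ − 1/d_o2 = 1/(7.76) − 1/(59.48) = 0.1121, so d_i2 = 8.92 cm.
The final image is real, 8.92 cm to the right of lens 2 (overall magnification ≈ 0.024).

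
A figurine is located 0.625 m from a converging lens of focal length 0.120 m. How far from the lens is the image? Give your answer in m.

Lens equation: 1/q = 1/f − 1/p = 1/(0.1200) − 1/(0.625) = 8.333 − 1.600 = 6.733, so q = 0.149 m.
The image is real, inverted and reduced, on the far side of the lens.

0.149 m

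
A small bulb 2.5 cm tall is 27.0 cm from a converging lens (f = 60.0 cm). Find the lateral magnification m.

m = +1.82

1/d_i = 1/f − 1/d_o = 1/(60.00) − 1/(27.0) = -0.02037, so d_i = -49.09 cm.
m = −d_i/d_o = −(-49.09)/(27.0) = +1.82.
The image is virtual, upright and enlarged, on the same side as the object.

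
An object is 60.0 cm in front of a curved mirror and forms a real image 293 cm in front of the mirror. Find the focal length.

Real image ⇒ d_i = +293 cm.
1/f = 1/d_o + 1/d_i = 1/(60.0) + 1/(293) = 0.02008, so f = 49.8 cm.
Since f is positive, the curved mirror is concave.

f = 49.8 cm (concave)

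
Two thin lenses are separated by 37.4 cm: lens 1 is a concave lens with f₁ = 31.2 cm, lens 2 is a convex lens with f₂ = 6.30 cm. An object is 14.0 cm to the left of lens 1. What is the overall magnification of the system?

m = -0.107

f₁ = −31.2 cm (diverging).
Lens 1: 1/d_i1 = 1/(-31.2) − 1/(14.0) = -0.1035, so d_i1 = -9.664 cm; m₁ = −d_i1/d_o1 = +0.6903.
d_o2 = 37.4 − (-9.664) = 47.06 cm.
Lens 2: 1/d_i2 = 1/(6.30) − 1/(47.06) = 0.1375, so d_i2 = 7.274 cm; m₂ = −d_i2/d_o2 = -0.1546.
m = m₁·m₂ = (+0.6903)(-0.1546) = -0.107.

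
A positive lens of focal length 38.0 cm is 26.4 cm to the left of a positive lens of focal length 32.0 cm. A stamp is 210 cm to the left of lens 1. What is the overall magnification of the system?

Lens 1: 1/d_i1 = 1/(38.0) − 1/(210) = 0.02155, so d_i1 = 46.40 cm; m₁ = −d_i1/d_o1 = -0.2210.
d_o2 = 26.4 − (46.40) = -20.00 cm (virtual object).
Lens 2: 1/d_i2 = 1/(32.0) − 1/(-20.00) = 0.08125, so d_i2 = 12.31 cm; m₂ = −d_i2/d_o2 = +0.6154.
m = m₁·m₂ = (-0.2210)(+0.6154) = -0.136.

m = -0.136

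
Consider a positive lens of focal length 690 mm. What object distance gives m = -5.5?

m = −d_i/d_o ⇒ d_i = −m·d_o.
1/f = 1/d_o + 1/d_i = 1/d_o − 1/(m·d_o) = (1 − 1/m)/d_o, so d_o = f(1 − 1/m) = (690.0)(1 − 1/(-5.5)) = 815 mm.

815 mm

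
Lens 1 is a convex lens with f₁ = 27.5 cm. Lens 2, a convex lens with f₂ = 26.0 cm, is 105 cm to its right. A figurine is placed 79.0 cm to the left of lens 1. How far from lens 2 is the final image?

Lens 1: 1/d_i1 = 1/f₁ − 1/d_o1 = 1/(27.5) − 1/(79.0) = 0.02371, so d_i1 = 42.18 cm.
The intermediate image is 42.18 cm to the right of lens 1, which is 105 − (42.18) = 62.82 cm to the left of lens 2, so d_o2 = +62.82 cm.
Lens 2: 1/d_i2 = 1/f₂ − 1/d_o2 = 1/(26.0) − 1/(62.82) = 0.02254, so d_i2 = 44.4 cm.
The final image is real, 44.4 cm to the right of lens 2 (overall magnification ≈ 0.38).

44.4 cm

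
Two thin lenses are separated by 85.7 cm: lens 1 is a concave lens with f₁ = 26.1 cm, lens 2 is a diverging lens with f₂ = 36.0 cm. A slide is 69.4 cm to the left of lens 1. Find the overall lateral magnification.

f₁ = −26.1 cm (diverging).
Lens 1: 1/d_i1 = 1/(-26.1) − 1/(69.4) = -0.05272, so d_i1 = -18.97 cm; m₁ = −d_i1/d_o1 = +0.2733.
d_o2 = 85.7 − (-18.97) = 104.7 cm.
f₂ = −36.0 cm (diverging).
Lens 2: 1/d_i2 = 1/(-36.0) − 1/(104.7) = -0.03733, so d_i2 = -26.79 cm; m₂ = −d_i2/d_o2 = +0.2559.
m = m₁·m₂ = (+0.2733)(+0.2559) = +0.0699.

m = +0.0699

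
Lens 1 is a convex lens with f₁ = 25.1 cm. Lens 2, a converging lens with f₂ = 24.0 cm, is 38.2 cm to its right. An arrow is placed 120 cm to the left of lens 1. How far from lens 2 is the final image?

8.84 cm

Lens 1: 1/d_i1 = 1/f₁ − 1/d_o1 = 1/(25.1) − 1/(120) = 0.03151, so d_i1 = 31.74 cm.
The intermediate image is 31.74 cm to the right of lens 1, which is 38.2 − (31.74) = 6.460 cm to the left of lens 2, so d_o2 = +6.460 cm.
Lens 2: 1/d_i2 = 1/f₂ − 1/d_o2 = 1/(24.0) − 1/(6.460) = -0.1131, so d_i2 = -8.84 cm.
The final image is virtual, 8.84 cm to the left of lens 2 (overall magnification ≈ -0.36).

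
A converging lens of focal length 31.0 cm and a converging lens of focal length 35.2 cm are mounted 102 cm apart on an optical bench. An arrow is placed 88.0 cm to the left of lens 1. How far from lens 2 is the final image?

Lens 1: 1/d_i1 = 1/f₁ − 1/d_o1 = 1/(31.0) − 1/(88.0) = 0.02089, so d_i1 = 47.86 cm.
The intermediate image is 47.86 cm to the right of lens 1, which is 102 − (47.86) = 54.14 cm to the left of lens 2, so d_o2 = +54.14 cm.
Lens 2: 1/d_i2 = 1/f₂ − 1/d_o2 = 1/(35.2) − 1/(54.14) = 0.009938, so d_i2 = 101 cm.
The final image is real, 101 cm to the right of lens 2 (overall magnification ≈ 1.0).

101 cm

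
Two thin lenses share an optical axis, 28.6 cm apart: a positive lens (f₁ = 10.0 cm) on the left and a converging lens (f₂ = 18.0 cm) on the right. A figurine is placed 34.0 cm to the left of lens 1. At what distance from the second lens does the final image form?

72.8 cm

Lens 1: 1/d_i1 = 1/f₁ − 1/d_o1 = 1/(10.0) − 1/(34.0) = 0.07059, so d_i1 = 14.17 cm.
The intermediate image is 14.17 cm to the right of lens 1, which is 28.6 − (14.17) = 14.43 cm to the left of lens 2, so d_o2 = +14.43 cm.
Lens 2: 1/d_i2 = 1/f₂ − 1/d_o2 = 1/(18.0) − 1/(14.43) = -0.01374, so d_i2 = -72.8 cm.
The final image is virtual, 72.8 cm to the left of lens 2 (overall magnification ≈ -2.1).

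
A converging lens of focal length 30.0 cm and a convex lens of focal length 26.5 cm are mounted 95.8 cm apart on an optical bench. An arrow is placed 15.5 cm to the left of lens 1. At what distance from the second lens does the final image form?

Lens 1: 1/d_i1 = 1/f₁ − 1/d_o1 = 1/(30.0) − 1/(15.5) = -0.03118, so d_i1 = -32.07 cm.
The intermediate image is 32.07 cm to the left of lens 1 (virtual), which is 95.8 − (-32.07) = 127.9 cm to the left of lens 2, so d_o2 = +127.9 cm.
Lens 2: 1/d_i2 = 1/f₂ − 1/d_o2 = 1/(26.5) − 1/(127.9) = 0.02992, so d_i2 = 33.4 cm.
The final image is real, 33.4 cm to the right of lens 2 (overall magnification ≈ -0.54).

33.4 cm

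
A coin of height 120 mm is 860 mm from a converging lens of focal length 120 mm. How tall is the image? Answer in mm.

1/d_i = 1/f − 1/d_o = 1/(120.0) − 1/(860) = 0.007171, so d_i = 139.5 mm.
m = −d_i/d_o = -0.1622.
|h_i| = |m|·h_o = 0.1622 × 120 = 19.5 mm. The image is real, inverted and reduced, on the far side of the lens.

19.5 mm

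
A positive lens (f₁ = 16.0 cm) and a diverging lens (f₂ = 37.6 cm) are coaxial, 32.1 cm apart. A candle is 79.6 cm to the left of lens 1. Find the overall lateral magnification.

Lens 1: 1/d_i1 = 1/(16.0) − 1/(79.6) = 0.04994, so d_i1 = 20.03 cm; m₁ = −d_i1/d_o1 = -0.2516.
d_o2 = 32.1 − (20.03) = 12.07 cm.
f₂ = −37.6 cm (diverging).
Lens 2: 1/d_i2 = 1/(-37.6) − 1/(12.07) = -0.1094, so d_i2 = -9.137 cm; m₂ = −d_i2/d_o2 = +0.7570.
m = m₁·m₂ = (-0.2516)(+0.7570) = -0.190.

m = -0.190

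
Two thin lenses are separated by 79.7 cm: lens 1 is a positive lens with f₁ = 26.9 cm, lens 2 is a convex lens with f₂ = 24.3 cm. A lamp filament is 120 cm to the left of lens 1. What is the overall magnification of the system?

m = +0.339

Lens 1: 1/d_i1 = 1/(26.9) − 1/(120) = 0.02884, so d_i1 = 34.67 cm; m₁ = −d_i1/d_o1 = -0.2889.
d_o2 = 79.7 − (34.67) = 45.03 cm.
Lens 2: 1/d_i2 = 1/(24.3) − 1/(45.03) = 0.01894, so d_i2 = 52.78 cm; m₂ = −d_i2/d_o2 = -1.172.
m = m₁·m₂ = (-0.2889)(-1.172) = +0.339.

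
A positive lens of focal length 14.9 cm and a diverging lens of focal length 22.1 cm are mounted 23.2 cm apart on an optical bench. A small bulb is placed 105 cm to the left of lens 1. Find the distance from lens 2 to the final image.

Lens 1: 1/d_i1 = 1/f₁ − 1/d_o1 = 1/(14.9) − 1/(105) = 0.05759, so d_i1 = 17.36 cm.
The intermediate image is 17.36 cm to the right of lens 1, which is 23.2 − (17.36) = 5.840 cm to the left of lens 2, so d_o2 = +5.840 cm.
Lens 2 is diverging, so f₂ = −22.1 cm.
Lens 2: 1/d_i2 = 1/f₂ − 1/d_o2 = 1/(-22.1) − 1/(5.840) = -0.2165, so d_i2 = -4.62 cm.
The final image is virtual, 4.62 cm to the left of lens 2 (overall magnification ≈ -0.13).

4.62 cm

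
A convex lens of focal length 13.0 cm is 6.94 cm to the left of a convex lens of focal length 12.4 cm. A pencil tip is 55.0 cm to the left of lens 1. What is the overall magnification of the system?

m = -0.171

Lens 1: 1/d_i1 = 1/(13.0) − 1/(55.0) = 0.05874, so d_i1 = 17.02 cm; m₁ = −d_i1/d_o1 = -0.3095.
d_o2 = 6.94 − (17.02) = -10.08 cm (virtual object).
Lens 2: 1/d_i2 = 1/(12.4) − 1/(-10.08) = 0.1799, so d_i2 = 5.560 cm; m₂ = −d_i2/d_o2 = +0.5516.
m = m₁·m₂ = (-0.3095)(+0.5516) = -0.171.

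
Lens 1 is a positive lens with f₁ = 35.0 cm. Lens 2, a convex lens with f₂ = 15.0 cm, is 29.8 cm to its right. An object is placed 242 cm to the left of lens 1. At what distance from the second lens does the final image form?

6.39 cm

Lens 1: 1/d_i1 = 1/f₁ − 1/d_o1 = 1/(35.0) − 1/(242) = 0.02444, so d_i1 = 40.92 cm.
The intermediate image is 40.92 cm to the right of lens 1, which lies 11.12 cm to the right of lens 2 — a virtual object — so d_o2 = −11.12 cm.
Lens 2: 1/d_i2 = 1/f₂ − 1/d_o2 = 1/(15.0) − 1/(-11.12) = 0.1566, so d_i2 = 6.39 cm.
The final image is real, 6.39 cm to the right of lens 2 (overall magnification ≈ -0.097).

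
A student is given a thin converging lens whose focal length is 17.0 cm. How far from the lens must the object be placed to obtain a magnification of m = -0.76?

m = −d_i/d_o ⇒ d_i = −m·d_o.
1/f = 1/d_o + 1/d_i = 1/d_o − 1/(m·d_o) = (1 − 1/m)/d_o, so d_o = f(1 − 1/m) = (17.00)(1 − 1/(-0.76)) = 39.4 cm.

39.4 cm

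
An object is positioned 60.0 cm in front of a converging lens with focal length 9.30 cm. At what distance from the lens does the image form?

Thin-lens equation: 1/s_i = 1/f − 1/s_o = 1/(9.300) − 1/(60.0) = 0.1075 − 0.01667 = 0.09086, so s_i = 11.0 cm.
The image is real, inverted and reduced, on the far side of the lens.

11.0 cm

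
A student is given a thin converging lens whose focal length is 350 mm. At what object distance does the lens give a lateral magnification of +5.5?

m = −d_i/d_o ⇒ d_i = −m·d_o.
1/f = 1/d_o + 1/d_i = 1/d_o − 1/(m·d_o) = (1 − 1/m)/d_o, so d_o = f(1 − 1/m) = (350.0)(1 − 1/(+5.5)) = 286 mm.

286 mm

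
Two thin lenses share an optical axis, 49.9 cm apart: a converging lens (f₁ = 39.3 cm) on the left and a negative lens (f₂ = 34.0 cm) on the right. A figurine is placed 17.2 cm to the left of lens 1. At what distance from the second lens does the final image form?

23.9 cm

Lens 1: 1/d_i1 = 1/f₁ − 1/d_o1 = 1/(39.3) − 1/(17.2) = -0.03269, so d_i1 = -30.59 cm.
The intermediate image is 30.59 cm to the left of lens 1 (virtual), which is 49.9 − (-30.59) = 80.49 cm to the left of lens 2, so d_o2 = +80.49 cm.
Lens 2 is diverging, so f₂ = −34.0 cm.
Lens 2: 1/d_i2 = 1/f₂ − 1/d_o2 = 1/(-34.0) − 1/(80.49) = -0.04184, so d_i2 = -23.9 cm.
The final image is virtual, 23.9 cm to the left of lens 2 (overall magnification ≈ 0.53).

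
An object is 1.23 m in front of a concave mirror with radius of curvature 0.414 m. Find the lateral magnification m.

m = -0.202

f = R/2 = 0.414/2 = 0.2070 m.
1/d_i = 1/f − 1/d_o = 1/(0.2070) − 1/(1.23) = 4.018, so d_i = 0.2489 m.
m = −d_i/d_o = −(0.2489)/(1.23) = -0.202.
The image is real, inverted and reduced, in front of the mirror.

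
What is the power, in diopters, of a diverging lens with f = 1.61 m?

P = -0.621 D

For a diverging lens, f = −1.61 m.
P = 1/f = 1/(-1.61 m) = -0.621 D.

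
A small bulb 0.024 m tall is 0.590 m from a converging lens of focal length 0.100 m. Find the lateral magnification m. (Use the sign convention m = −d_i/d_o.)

1/d_i = 1/f − 1/d_o = 1/(0.1000) − 1/(0.590) = 8.305, so d_i = 0.1204 m.
m = −d_i/d_o = −(0.1204)/(0.590) = -0.204.
The image is real, inverted and reduced, on the far side of the lens.

m = -0.204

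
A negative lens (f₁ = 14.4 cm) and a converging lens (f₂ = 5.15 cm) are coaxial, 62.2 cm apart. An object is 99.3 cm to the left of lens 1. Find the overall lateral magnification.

f₁ = −14.4 cm (diverging).
Lens 1: 1/d_i1 = 1/(-14.4) − 1/(99.3) = -0.07951, so d_i1 = -12.58 cm; m₁ = −d_i1/d_o1 = +0.1267.
d_o2 = 62.2 − (-12.58) = 74.78 cm.
Lens 2: 1/d_i2 = 1/(5.15) − 1/(74.78) = 0.1808, so d_i2 = 5.531 cm; m₂ = −d_i2/d_o2 = -0.07396.
m = m₁·m₂ = (+0.1267)(-0.07396) = -0.00937.

m = -0.00937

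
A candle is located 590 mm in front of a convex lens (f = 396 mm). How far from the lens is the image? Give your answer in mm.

1200 mm

Thin-lens equation: 1/q = 1/f − 1/p = 1/(396.0) − 1/(590) = 0.002525 − 0.001695 = 0.0008303, so q = 1200 mm.
The image is real, inverted and enlarged, on the far side of the lens.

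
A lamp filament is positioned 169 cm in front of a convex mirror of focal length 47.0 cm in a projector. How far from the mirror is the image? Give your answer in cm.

36.8 cm

For a convex mirror, f = -47.0 cm.
Mirror equation: 1/q = 1/f − 1/p = 1/(-47.00) − 1/(169) = -0.02128 − 0.005917 = -0.02719, so q = -36.8 cm.
The image is virtual, upright and reduced, behind the mirror.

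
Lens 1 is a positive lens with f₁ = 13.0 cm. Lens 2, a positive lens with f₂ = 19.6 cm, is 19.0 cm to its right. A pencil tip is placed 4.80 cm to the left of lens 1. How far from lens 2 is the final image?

74.4 cm

Lens 1: 1/d_i1 = 1/f₁ − 1/d_o1 = 1/(13.0) − 1/(4.80) = -0.1314, so d_i1 = -7.610 cm.
The intermediate image is 7.610 cm to the left of lens 1 (virtual), which is 19.0 − (-7.610) = 26.61 cm to the left of lens 2, so d_o2 = +26.61 cm.
Lens 2: 1/d_i2 = 1/f₂ − 1/d_o2 = 1/(19.6) − 1/(26.61) = 0.01344, so d_i2 = 74.4 cm.
The final image is real, 74.4 cm to the right of lens 2 (overall magnification ≈ -4.4).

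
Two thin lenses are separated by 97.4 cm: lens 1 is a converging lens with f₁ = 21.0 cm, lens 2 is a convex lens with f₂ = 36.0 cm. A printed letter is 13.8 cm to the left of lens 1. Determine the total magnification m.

m = -1.03

Lens 1: 1/d_i1 = 1/(21.0) − 1/(13.8) = -0.02484, so d_i1 = -40.25 cm; m₁ = −d_i1/d_o1 = +2.917.
d_o2 = 97.4 − (-40.25) = 137.7 cm.
Lens 2: 1/d_i2 = 1/(36.0) − 1/(137.7) = 0.02052, so d_i2 = 48.74 cm; m₂ = −d_i2/d_o2 = -0.3540.
m = m₁·m₂ = (+2.917)(-0.3540) = -1.03.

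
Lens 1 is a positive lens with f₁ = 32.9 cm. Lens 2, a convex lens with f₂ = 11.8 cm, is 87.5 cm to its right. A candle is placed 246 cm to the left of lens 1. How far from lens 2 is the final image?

Lens 1: 1/d_i1 = 1/f₁ − 1/d_o1 = 1/(32.9) − 1/(246) = 0.02633, so d_i1 = 37.98 cm.
The intermediate image is 37.98 cm to the right of lens 1, which is 87.5 − (37.98) = 49.52 cm to the left of lens 2, so d_o2 = +49.52 cm.
Lens 2: 1/d_i2 = 1/f₂ − 1/d_o2 = 1/(11.8) − 1/(49.52) = 0.06455, so d_i2 = 15.5 cm.
The final image is real, 15.5 cm to the right of lens 2 (overall magnification ≈ 0.048).

15.5 cm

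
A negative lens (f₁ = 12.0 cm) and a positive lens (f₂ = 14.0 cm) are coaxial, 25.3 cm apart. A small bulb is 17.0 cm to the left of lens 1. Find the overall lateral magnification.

m = -0.316

f₁ = −12.0 cm (diverging).
Lens 1: 1/d_i1 = 1/(-12.0) − 1/(17.0) = -0.1422, so d_i1 = -7.034 cm; m₁ = −d_i1/d_o1 = +0.4138.
d_o2 = 25.3 − (-7.034) = 32.33 cm.
Lens 2: 1/d_i2 = 1/(14.0) − 1/(32.33) = 0.04050, so d_i2 = 24.69 cm; m₂ = −d_i2/d_o2 = -0.7638.
m = m₁·m₂ = (+0.4138)(-0.7638) = -0.316.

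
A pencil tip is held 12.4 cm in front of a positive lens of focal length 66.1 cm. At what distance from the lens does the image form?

15.3 cm

Thin-lens equation: 1/q = 1/f − 1/p = 1/(66.10) − 1/(12.4) = 0.01513 − 0.08065 = -0.06552, so q = -15.3 cm.
The image is virtual, upright and enlarged, on the same side as the object.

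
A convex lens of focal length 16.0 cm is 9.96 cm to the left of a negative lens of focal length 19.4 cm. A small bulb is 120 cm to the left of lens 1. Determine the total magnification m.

Lens 1: 1/d_i1 = 1/(16.0) − 1/(120) = 0.05417, so d_i1 = 18.46 cm; m₁ = −d_i1/d_o1 = -0.1538.
d_o2 = 9.96 − (18.46) = -8.500 cm (virtual object).
f₂ = −19.4 cm (diverging).
Lens 2: 1/d_i2 = 1/(-19.4) − 1/(-8.500) = 0.06610, so d_i2 = 15.13 cm; m₂ = −d_i2/d_o2 = +1.780.
m = m₁·m₂ = (-0.1538)(+1.780) = -0.274.

m = -0.274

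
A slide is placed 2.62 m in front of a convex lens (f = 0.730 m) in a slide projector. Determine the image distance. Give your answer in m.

Thin-lens equation: 1/v = 1/f − 1/u = 1/(0.7300) − 1/(2.62) = 1.370 − 0.3817 = 0.9882, so v = 1.01 m.
The image is real, inverted and reduced, on the far side of the lens.

1.01 m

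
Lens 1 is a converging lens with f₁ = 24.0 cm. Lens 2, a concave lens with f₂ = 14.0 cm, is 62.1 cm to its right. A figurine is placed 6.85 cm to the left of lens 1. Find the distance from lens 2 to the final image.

Lens 1: 1/d_i1 = 1/f₁ − 1/d_o1 = 1/(24.0) − 1/(6.85) = -0.1043, so d_i1 = -9.586 cm.
The intermediate image is 9.586 cm to the left of lens 1 (virtual), which is 62.1 − (-9.586) = 71.69 cm to the left of lens 2, so d_o2 = +71.69 cm.
Lens 2 is diverging, so f₂ = −14.0 cm.
Lens 2: 1/d_i2 = 1/f₂ − 1/d_o2 = 1/(-14.0) − 1/(71.69) = -0.08538, so d_i2 = -11.7 cm.
The final image is virtual, 11.7 cm to the left of lens 2 (overall magnification ≈ 0.23).

11.7 cm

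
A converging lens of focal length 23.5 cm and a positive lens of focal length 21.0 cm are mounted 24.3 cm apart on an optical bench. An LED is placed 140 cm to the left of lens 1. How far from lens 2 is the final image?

Lens 1: 1/d_i1 = 1/f₁ − 1/d_o1 = 1/(23.5) − 1/(140) = 0.03541, so d_i1 = 28.24 cm.
The intermediate image is 28.24 cm to the right of lens 1, which lies 3.940 cm to the right of lens 2 — a virtual object — so d_o2 = −3.940 cm.
Lens 2: 1/d_i2 = 1/f₂ − 1/d_o2 = 1/(21.0) − 1/(-3.940) = 0.3014, so d_i2 = 3.32 cm.
The final image is real, 3.32 cm to the right of lens 2 (overall magnification ≈ -0.17).

3.32 cm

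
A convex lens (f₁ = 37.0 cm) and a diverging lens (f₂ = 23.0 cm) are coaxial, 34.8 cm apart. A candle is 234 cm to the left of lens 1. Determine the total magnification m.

m = -0.312

Lens 1: 1/d_i1 = 1/(37.0) − 1/(234) = 0.02275, so d_i1 = 43.95 cm; m₁ = −d_i1/d_o1 = -0.1878.
d_o2 = 34.8 − (43.95) = -9.150 cm (virtual object).
f₂ = −23.0 cm (diverging).
Lens 2: 1/d_i2 = 1/(-23.0) − 1/(-9.150) = 0.06581, so d_i2 = 15.19 cm; m₂ = −d_i2/d_o2 = +1.661.
m = m₁·m₂ = (-0.1878)(+1.661) = -0.312.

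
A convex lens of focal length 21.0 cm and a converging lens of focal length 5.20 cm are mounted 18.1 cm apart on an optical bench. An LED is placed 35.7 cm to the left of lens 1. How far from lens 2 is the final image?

4.49 cm

Lens 1: 1/d_i1 = 1/f₁ − 1/d_o1 = 1/(21.0) − 1/(35.7) = 0.01961, so d_i1 = 51.00 cm.
The intermediate image is 51.00 cm to the right of lens 1, which lies 32.90 cm to the right of lens 2 — a virtual object — so d_o2 = −32.90 cm.
Lens 2: 1/d_i2 = 1/f₂ − 1/d_o2 = 1/(5.20) − 1/(-32.90) = 0.2227, so d_i2 = 4.49 cm.
The final image is real, 4.49 cm to the right of lens 2 (overall magnification ≈ -0.19).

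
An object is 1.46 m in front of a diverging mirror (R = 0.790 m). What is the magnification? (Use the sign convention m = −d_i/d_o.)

m = +0.213

f = R/2 = 0.790/2 = 0.3950 m; for a diverging mirror, f = -0.3950 m.
1/d_i = 1/f − 1/d_o = 1/(-0.3950) − 1/(1.46) = -3.217, so d_i = -0.3109 m.
m = −d_i/d_o = −(-0.3109)/(1.46) = +0.213.
The image is virtual, upright and reduced, behind the mirror.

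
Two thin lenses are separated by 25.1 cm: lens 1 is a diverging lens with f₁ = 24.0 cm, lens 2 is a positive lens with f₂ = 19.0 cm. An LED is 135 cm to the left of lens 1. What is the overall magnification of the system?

f₁ = −24.0 cm (diverging).
Lens 1: 1/d_i1 = 1/(-24.0) − 1/(135) = -0.04907, so d_i1 = -20.38 cm; m₁ = −d_i1/d_o1 = +0.1510.
d_o2 = 25.1 − (-20.38) = 45.48 cm.
Lens 2: 1/d_i2 = 1/(19.0) − 1/(45.48) = 0.03064, so d_i2 = 32.63 cm; m₂ = −d_i2/d_o2 = -0.7175.
m = m₁·m₂ = (+0.1510)(-0.7175) = -0.108.

m = -0.108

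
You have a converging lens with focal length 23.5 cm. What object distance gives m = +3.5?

16.8 cm

m = −d_i/d_o ⇒ d_i = −m·d_o.
1/f = 1/d_o + 1/d_i = 1/d_o − 1/(m·d_o) = (1 − 1/m)/d_o, so d_o = f(1 − 1/m) = (23.50)(1 − 1/(+3.5)) = 16.8 cm.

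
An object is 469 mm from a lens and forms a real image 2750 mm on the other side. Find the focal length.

Real image ⇒ d_i = +2750 mm.
1/f = 1/d_o + 1/d_i = 1/(469) + 1/(2750) = 0.002496, so f = 401 mm.
Since f is positive, the lens is converging.

f = 401 mm (converging)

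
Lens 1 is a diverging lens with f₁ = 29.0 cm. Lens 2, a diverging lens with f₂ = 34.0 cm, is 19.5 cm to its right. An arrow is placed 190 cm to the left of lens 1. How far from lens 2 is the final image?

Lens 1 is diverging, so f₁ = −29.0 cm.
Lens 1: 1/d_i1 = 1/f₁ − 1/d_o1 = 1/(-29.0) − 1/(190) = -0.03975, so d_i1 = -25.16 cm.
The intermediate image is 25.16 cm to the left of lens 1 (virtual), which is 19.5 − (-25.16) = 44.66 cm to the left of lens 2, so d_o2 = +44.66 cm.
Lens 2 is diverging, so f₂ = −34.0 cm.
Lens 2: 1/d_i2 = 1/f₂ − 1/d_o2 = 1/(-34.0) − 1/(44.66) = -0.05180, so d_i2 = -19.3 cm.
The final image is virtual, 19.3 cm to the left of lens 2 (overall magnification ≈ 0.057).

19.3 cm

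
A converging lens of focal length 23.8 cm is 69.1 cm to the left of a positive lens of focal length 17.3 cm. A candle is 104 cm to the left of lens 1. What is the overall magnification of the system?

Lens 1: 1/d_i1 = 1/(23.8) − 1/(104) = 0.03240, so d_i1 = 30.86 cm; m₁ = −d_i1/d_o1 = -0.2967.
d_o2 = 69.1 − (30.86) = 38.24 cm.
Lens 2: 1/d_i2 = 1/(17.3) − 1/(38.24) = 0.03165, so d_i2 = 31.59 cm; m₂ = −d_i2/d_o2 = -0.8262.
m = m₁·m₂ = (-0.2967)(-0.8262) = +0.245.

m = +0.245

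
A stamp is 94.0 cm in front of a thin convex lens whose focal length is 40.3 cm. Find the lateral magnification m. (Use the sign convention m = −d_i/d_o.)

m = -0.750

1/d_i = 1/f − 1/d_o = 1/(40.30) − 1/(94.0) = 0.01418, so d_i = 70.54 cm.
m = −d_i/d_o = −(70.54)/(94.0) = -0.750.
The image is real, inverted and reduced, on the far side of the lens.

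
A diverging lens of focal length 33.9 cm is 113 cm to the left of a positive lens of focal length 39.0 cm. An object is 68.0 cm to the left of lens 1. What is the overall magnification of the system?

f₁ = −33.9 cm (diverging).
Lens 1: 1/d_i1 = 1/(-33.9) − 1/(68.0) = -0.04420, so d_i1 = -22.62 cm; m₁ = −d_i1/d_o1 = +0.3326.
d_o2 = 113 − (-22.62) = 135.6 cm.
Lens 2: 1/d_i2 = 1/(39.0) − 1/(135.6) = 0.01827, so d_i2 = 54.75 cm; m₂ = −d_i2/d_o2 = -0.4037.
m = m₁·m₂ = (+0.3326)(-0.4037) = -0.134.

m = -0.134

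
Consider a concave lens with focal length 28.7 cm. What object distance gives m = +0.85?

5.06 cm

For a concave lens, f = -28.7 cm.
m = −d_i/d_o ⇒ d_i = −m·d_o.
1/f = 1/d_o + 1/d_i = 1/d_o − 1/(m·d_o) = (1 − 1/m)/d_o, so d_o = f(1 − 1/m) = (-28.70)(1 − 1/(+0.85)) = 5.06 cm.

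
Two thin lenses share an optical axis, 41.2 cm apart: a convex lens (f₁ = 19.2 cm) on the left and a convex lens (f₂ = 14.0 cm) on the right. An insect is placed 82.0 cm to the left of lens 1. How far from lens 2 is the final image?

106 cm

Lens 1: 1/d_i1 = 1/f₁ − 1/d_o1 = 1/(19.2) − 1/(82.0) = 0.03989, so d_i1 = 25.07 cm.
The intermediate image is 25.07 cm to the right of lens 1, which is 41.2 − (25.07) = 16.13 cm to the left of lens 2, so d_o2 = +16.13 cm.
Lens 2: 1/d_i2 = 1/f₂ − 1/d_o2 = 1/(14.0) − 1/(16.13) = 0.009432, so d_i2 = 106 cm.
The final image is real, 106 cm to the right of lens 2 (overall magnification ≈ 2.0).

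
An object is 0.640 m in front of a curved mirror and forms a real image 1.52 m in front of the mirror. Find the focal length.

Real image ⇒ d_i = +1.52 m.
1/f = 1/d_o + 1/d_i = 1/(0.640) + 1/(1.52) = 2.220, so f = 0.450 m.
Since f is positive, the curved mirror is concave.

f = 0.450 m (concave)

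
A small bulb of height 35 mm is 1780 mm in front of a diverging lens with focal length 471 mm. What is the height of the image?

For a diverging lens, f = -471 mm.
1/d_i = 1/f − 1/d_o = 1/(-471.0) − 1/(1780) = -0.002685, so d_i = -372.4 mm.
m = −d_i/d_o = +0.2092.
|h_i| = |m|·h_o = 0.2092 × 35 = 7.32 mm. The image is virtual, upright and reduced, on the same side as the object.

7.32 mm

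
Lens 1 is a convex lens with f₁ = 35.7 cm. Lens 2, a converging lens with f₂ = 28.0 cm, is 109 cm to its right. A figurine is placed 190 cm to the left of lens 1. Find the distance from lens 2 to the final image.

49.2 cm

Lens 1: 1/d_i1 = 1/f₁ − 1/d_o1 = 1/(35.7) − 1/(190) = 0.02275, so d_i1 = 43.96 cm.
The intermediate image is 43.96 cm to the right of lens 1, which is 109 − (43.96) = 65.04 cm to the left of lens 2, so d_o2 = +65.04 cm.
Lens 2: 1/d_i2 = 1/f₂ − 1/d_o2 = 1/(28.0) − 1/(65.04) = 0.02034, so d_i2 = 49.2 cm.
The final image is real, 49.2 cm to the right of lens 2 (overall magnification ≈ 0.17).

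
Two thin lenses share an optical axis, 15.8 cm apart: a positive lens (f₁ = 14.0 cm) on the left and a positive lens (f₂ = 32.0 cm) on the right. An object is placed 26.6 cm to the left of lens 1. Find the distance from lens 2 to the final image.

Lens 1: 1/d_i1 = 1/f₁ − 1/d_o1 = 1/(14.0) − 1/(26.6) = 0.03383, so d_i1 = 29.56 cm.
The intermediate image is 29.56 cm to the right of lens 1, which lies 13.76 cm to the right of lens 2 — a virtual object — so d_o2 = −13.76 cm.
Lens 2: 1/d_i2 = 1/f₂ − 1/d_o2 = 1/(32.0) − 1/(-13.76) = 0.1039, so d_i2 = 9.62 cm.
The final image is real, 9.62 cm to the right of lens 2 (overall magnification ≈ -0.78).

9.62 cm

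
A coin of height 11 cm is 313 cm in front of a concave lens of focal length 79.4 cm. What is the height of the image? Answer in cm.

2.23 cm

For a concave lens, f = -79.4 cm.
1/d_i = 1/f − 1/d_o = 1/(-79.40) − 1/(313) = -0.01579, so d_i = -63.33 cm.
m = −d_i/d_o = +0.2023.
|h_i| = |m|·h_o = 0.2023 × 11 = 2.23 cm. The image is virtual, upright and reduced, on the same side as the object.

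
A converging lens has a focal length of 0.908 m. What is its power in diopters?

P = 1/f = 1/(0.908 m) = +1.10 D.

P = +1.10 D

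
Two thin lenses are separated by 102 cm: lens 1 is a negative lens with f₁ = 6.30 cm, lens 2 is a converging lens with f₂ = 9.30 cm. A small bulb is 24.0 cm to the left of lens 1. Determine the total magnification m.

f₁ = −6.30 cm (diverging).
Lens 1: 1/d_i1 = 1/(-6.30) − 1/(24.0) = -0.2004, so d_i1 = -4.990 cm; m₁ = −d_i1/d_o1 = +0.2079.
d_o2 = 102 − (-4.990) = 107.0 cm.
Lens 2: 1/d_i2 = 1/(9.30) − 1/(107.0) = 0.09818, so d_i2 = 10.19 cm; m₂ = −d_i2/d_o2 = -0.09519.
m = m₁·m₂ = (+0.2079)(-0.09519) = -0.0198.

m = -0.0198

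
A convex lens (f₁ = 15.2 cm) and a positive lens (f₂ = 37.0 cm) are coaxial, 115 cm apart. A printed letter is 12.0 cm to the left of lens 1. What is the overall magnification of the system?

Lens 1: 1/d_i1 = 1/(15.2) − 1/(12.0) = -0.01754, so d_i1 = -57.00 cm; m₁ = −d_i1/d_o1 = +4.750.
d_o2 = 115 − (-57.00) = 172.0 cm.
Lens 2: 1/d_i2 = 1/(37.0) − 1/(172.0) = 0.02121, so d_i2 = 47.14 cm; m₂ = −d_i2/d_o2 = -0.2741.
m = m₁·m₂ = (+4.750)(-0.2741) = -1.30.

m = -1.30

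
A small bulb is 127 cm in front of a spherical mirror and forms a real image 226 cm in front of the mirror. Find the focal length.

Real image ⇒ d_i = +226 cm.
1/f = 1/d_o + 1/d_i = 1/(127) + 1/(226) = 0.01230, so f = 81.3 cm.
Since f is positive, the spherical mirror is concave.

f = 81.3 cm (concave)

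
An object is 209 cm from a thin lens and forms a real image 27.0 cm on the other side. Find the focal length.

f = 23.9 cm (converging)

Real image ⇒ d_i = +27.0 cm.
1/f = 1/d_o + 1/d_i = 1/(209) + 1/(27.0) = 0.04182, so f = 23.9 cm.
Since f is positive, the thin lens is converging.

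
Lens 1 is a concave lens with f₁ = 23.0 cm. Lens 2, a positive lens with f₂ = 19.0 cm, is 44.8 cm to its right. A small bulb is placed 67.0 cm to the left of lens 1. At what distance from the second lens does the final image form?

27.4 cm

Lens 1 is diverging, so f₁ = −23.0 cm.
Lens 1: 1/d_i1 = 1/f₁ − 1/d_o1 = 1/(-23.0) − 1/(67.0) = -0.05840, so d_i1 = -17.12 cm.
The intermediate image is 17.12 cm to the left of lens 1 (virtual), which is 44.8 − (-17.12) = 61.92 cm to the left of lens 2, so d_o2 = +61.92 cm.
Lens 2: 1/d_i2 = 1/f₂ − 1/d_o2 = 1/(19.0) − 1/(61.92) = 0.03648, so d_i2 = 27.4 cm.
The final image is real, 27.4 cm to the right of lens 2 (overall magnification ≈ -0.11).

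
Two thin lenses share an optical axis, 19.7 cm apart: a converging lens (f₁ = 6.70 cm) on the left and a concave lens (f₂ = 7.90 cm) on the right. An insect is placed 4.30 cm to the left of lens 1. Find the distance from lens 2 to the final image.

Lens 1: 1/d_i1 = 1/f₁ − 1/d_o1 = 1/(6.70) − 1/(4.30) = -0.08330, so d_i1 = -12.00 cm.
The intermediate image is 12.00 cm to the left of lens 1 (virtual), which is 19.7 − (-12.00) = 31.70 cm to the left of lens 2, so d_o2 = +31.70 cm.
Lens 2 is diverging, so f₂ = −7.90 cm.
Lens 2: 1/d_i2 = 1/f₂ − 1/d_o2 = 1/(-7.90) − 1/(31.70) = -0.1581, so d_i2 = -6.32 cm.
The final image is virtual, 6.32 cm to the left of lens 2 (overall magnification ≈ 0.56).

6.32 cm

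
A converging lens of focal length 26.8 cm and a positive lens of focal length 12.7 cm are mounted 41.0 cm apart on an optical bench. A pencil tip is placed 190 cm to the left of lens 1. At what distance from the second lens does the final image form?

Lens 1: 1/d_i1 = 1/f₁ − 1/d_o1 = 1/(26.8) − 1/(190) = 0.03205, so d_i1 = 31.20 cm.
The intermediate image is 31.20 cm to the right of lens 1, which is 41.0 − (31.20) = 9.800 cm to the left of lens 2, so d_o2 = +9.800 cm.
Lens 2: 1/d_i2 = 1/f₂ − 1/d_o2 = 1/(12.7) − 1/(9.800) = -0.02330, so d_i2 = -42.9 cm.
The final image is virtual, 42.9 cm to the left of lens 2 (overall magnification ≈ -0.72).

42.9 cm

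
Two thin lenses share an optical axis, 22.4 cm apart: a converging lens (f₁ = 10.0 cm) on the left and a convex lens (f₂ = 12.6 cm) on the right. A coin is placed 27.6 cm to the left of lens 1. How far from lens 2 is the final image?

Lens 1: 1/d_i1 = 1/f₁ − 1/d_o1 = 1/(10.0) − 1/(27.6) = 0.06377, so d_i1 = 15.68 cm.
The intermediate image is 15.68 cm to the right of lens 1, which is 22.4 − (15.68) = 6.720 cm to the left of lens 2, so d_o2 = +6.720 cm.
Lens 2: 1/d_i2 = 1/f₂ − 1/d_o2 = 1/(12.6) − 1/(6.720) = -0.06944, so d_i2 = -14.4 cm.
The final image is virtual, 14.4 cm to the left of lens 2 (overall magnification ≈ -1.2).

14.4 cm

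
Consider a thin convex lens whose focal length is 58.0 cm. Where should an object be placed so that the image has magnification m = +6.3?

48.8 cm

m = −d_i/d_o ⇒ d_i = −m·d_o.
1/f = 1/d_o + 1/d_i = 1/d_o − 1/(m·d_o) = (1 − 1/m)/d_o, so d_o = f(1 − 1/m) = (58.00)(1 − 1/(+6.3)) = 48.8 cm.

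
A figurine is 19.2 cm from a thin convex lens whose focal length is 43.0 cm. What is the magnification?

1/d_i = 1/f − 1/d_o = 1/(43.00) − 1/(19.2) = -0.02883, so d_i = -34.69 cm.
m = −d_i/d_o = −(-34.69)/(19.2) = +1.81.
The image is virtual, upright and enlarged, on the same side as the object.

m = +1.81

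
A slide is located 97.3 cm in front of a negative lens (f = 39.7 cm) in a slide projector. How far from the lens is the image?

For a negative lens, f = -39.7 cm.
Thin-lens equation: 1/v = 1/f − 1/u = 1/(-39.70) − 1/(97.3) = -0.02519 − 0.01028 = -0.03547, so v = -28.2 cm.
The image is virtual, upright and reduced, on the same side as the object.

28.2 cm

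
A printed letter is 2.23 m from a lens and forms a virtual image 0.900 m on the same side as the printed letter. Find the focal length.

f = -1.51 m (diverging)

Virtual image ⇒ d_i = −0.900 m.
1/f = 1/d_o + 1/d_i = 1/(2.23) + 1/(-0.900) = -0.6627, so f = -1.51 m.
Since f is negative, the lens is diverging.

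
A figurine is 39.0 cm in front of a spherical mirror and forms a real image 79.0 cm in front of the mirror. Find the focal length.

Real image ⇒ d_i = +79.0 cm.
1/f = 1/d_o + 1/d_i = 1/(39.0) + 1/(79.0) = 0.03830, so f = 26.1 cm.
Since f is positive, the spherical mirror is concave.

f = 26.1 cm (concave)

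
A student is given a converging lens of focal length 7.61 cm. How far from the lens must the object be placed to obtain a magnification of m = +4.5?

5.92 cm

m = −d_i/d_o ⇒ d_i = −m·d_o.
1/f = 1/d_o + 1/d_i = 1/d_o − 1/(m·d_o) = (1 − 1/m)/d_o, so d_o = f(1 − 1/m) = (7.610)(1 − 1/(+4.5)) = 5.92 cm.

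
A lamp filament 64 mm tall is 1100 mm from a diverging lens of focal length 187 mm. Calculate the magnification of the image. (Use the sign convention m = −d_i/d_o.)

m = +0.145

For a diverging lens, f = -187 mm.
1/d_i = 1/f − 1/d_o = 1/(-187.0) − 1/(1100) = -0.006257, so d_i = -159.8 mm.
m = −d_i/d_o = −(-159.8)/(1100) = +0.145.
The image is virtual, upright and reduced, on the same side as the object.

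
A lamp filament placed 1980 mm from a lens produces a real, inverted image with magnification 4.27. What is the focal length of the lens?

m = −d_i/d_o ⇒ d_i = −m·d_o = −(-4.27)·(1980) = 8455 mm.
1/f = 1/d_o + 1/d_i = 1/(1980) + 1/(8455) = 0.0006233, so f = 1600 mm.
Since f is positive, the lens is converging.

f = 1600 mm (converging)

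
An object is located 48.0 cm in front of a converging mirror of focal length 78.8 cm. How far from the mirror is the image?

123 cm

Mirror equation: 1/s_i = 1/f − 1/s_o = 1/(78.80) − 1/(48.0) = 0.01269 − 0.02083 = -0.008143, so s_i = -123 cm.
The image is virtual, upright and enlarged, behind the mirror.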